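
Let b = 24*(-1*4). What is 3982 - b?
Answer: 4078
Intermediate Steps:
b = -96 (b = 24*(-4) = -96)
3982 - b = 3982 - 1*(-96) = 3982 + 96 = 4078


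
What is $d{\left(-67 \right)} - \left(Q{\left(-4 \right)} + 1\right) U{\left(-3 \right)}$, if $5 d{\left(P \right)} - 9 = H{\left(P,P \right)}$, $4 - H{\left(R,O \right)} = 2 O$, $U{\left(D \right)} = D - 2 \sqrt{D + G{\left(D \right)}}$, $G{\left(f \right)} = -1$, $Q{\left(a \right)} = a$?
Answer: $\frac{102}{5} - 12 i \approx 20.4 - 12.0 i$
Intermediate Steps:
$U{\left(D \right)} = D - 2 \sqrt{-1 + D}$ ($U{\left(D \right)} = D - 2 \sqrt{D - 1} = D - 2 \sqrt{-1 + D}$)
$H{\left(R,O \right)} = 4 - 2 O$
$d{\left(P \right)} = \frac{13}{5} - \frac{2 P}{5}$ ($d{\left(P \right)} = \frac{9}{5} + \frac{4 - 2 P}{5} = \frac{9}{5} - \left(- \frac{4}{5} + \frac{2 P}{5}\right) = \frac{13}{5} - \frac{2 P}{5}$)
$d{\left(-67 \right)} - \left(Q{\left(-4 \right)} + 1\right) U{\left(-3 \right)} = \left(\frac{13}{5} - - \frac{134}{5}\right) - \left(-4 + 1\right) \left(-3 - 2 \sqrt{-1 - 3}\right) = \left(\frac{13}{5} + \frac{134}{5}\right) - - 3 \left(-3 - 2 \sqrt{-4}\right) = \frac{147}{5} - - 3 \left(-3 - 2 \cdot 2 i\right) = \frac{147}{5} - - 3 \left(-3 - 4 i\right) = \frac{147}{5} - \left(9 + 12 i\right) = \frac{102}{5} - 12 i$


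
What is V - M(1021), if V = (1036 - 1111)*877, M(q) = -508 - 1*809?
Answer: -64458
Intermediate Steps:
M(q) = -1317 (M(q) = -508 - 809 = -1317)
V = -65775 (V = -75*877 = -65775)
V - M(1021) = -65775 - 1*(-1317) = -65775 + 1317 = -64458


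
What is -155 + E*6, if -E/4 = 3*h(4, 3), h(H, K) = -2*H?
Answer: 421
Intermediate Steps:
E = 96 (E = -12*(-2*4) = -12*(-8) = -4*(-24) = 96)
-155 + E*6 = -155 + 96*6 = -155 + 576 = 421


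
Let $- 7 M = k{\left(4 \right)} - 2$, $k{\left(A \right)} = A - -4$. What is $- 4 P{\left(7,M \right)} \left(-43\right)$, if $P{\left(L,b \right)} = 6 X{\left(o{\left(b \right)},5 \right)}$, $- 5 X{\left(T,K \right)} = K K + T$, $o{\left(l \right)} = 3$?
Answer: $- \frac{28896}{5} \approx -5779.2$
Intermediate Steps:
$k{\left(A \right)} = 4 + A$ ($k{\left(A \right)} = A + 4 = 4 + A$)
$X{\left(T,K \right)} = - \frac{T}{5} - \frac{K^{2}}{5}$ ($X{\left(T,K \right)} = - \frac{K K + T}{5} = - \frac{K^{2} + T}{5} = - \frac{T + K^{2}}{5} = - \frac{T}{5} - \frac{K^{2}}{5}$)
$M = - \frac{6}{7}$ ($M = - \frac{\left(4 + 4\right) - 2}{7} = - \frac{8 - 2}{7} = \left(- \frac{1}{7}\right) 6 = - \frac{6}{7} \approx -0.85714$)
$P{\left(L,b \right)} = - \frac{168}{5}$ ($P{\left(L,b \right)} = 6 \left(\left(- \frac{1}{5}\right) 3 - \frac{5^{2}}{5}\right) = 6 \left(- \frac{3}{5} - 5\right) = 6 \left(- \frac{28}{5}\right) = - \frac{168}{5}$)
$- 4 P{\left(7,M \right)} \left(-43\right) = \left(-4\right) \left(- \frac{168}{5}\right) \left(-43\right) = \frac{672}{5} \left(-43\right) = - \frac{28896}{5}$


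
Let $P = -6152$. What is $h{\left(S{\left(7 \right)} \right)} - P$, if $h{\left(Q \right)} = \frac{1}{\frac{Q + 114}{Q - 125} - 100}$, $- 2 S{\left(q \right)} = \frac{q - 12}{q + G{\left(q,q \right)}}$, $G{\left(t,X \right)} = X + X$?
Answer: $\frac{3256205291}{529293} \approx 6152.0$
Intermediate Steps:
$G{\left(t,X \right)} = 2 X$
$S{\left(q \right)} = - \frac{-12 + q}{6 q}$ ($S{\left(q \right)} = - \frac{\left(q - 12\right) \frac{1}{q + 2 q}}{2} = - \frac{\left(-12 + q\right) \frac{1}{3 q}}{2} = - \frac{\frac{1}{3} \frac{1}{q} \left(-12 + q\right)}{2} = - \frac{-12 + q}{6 q}$)
$h{\left(Q \right)} = \frac{1}{-100 + \frac{114 + Q}{-125 + Q}}$ ($h{\left(Q \right)} = \frac{1}{\frac{114 + Q}{-125 + Q} - 100} = \frac{1}{-100 + \frac{114 + Q}{-125 + Q}}$)
$h{\left(S{\left(7 \right)} \right)} - P = \frac{125 - \frac{12 - 7}{6 \cdot 7}}{-12614 + 99 \frac{12 - 7}{6 \cdot 7}} - -6152 = \frac{125 - \frac{1}{6} \cdot \frac{1}{7} \left(12 - 7\right)}{-12614 + 99 \cdot \frac{1}{6} \cdot \frac{1}{7} \left(12 - 7\right)} + 6152 = \frac{125 - \frac{1}{6} \cdot \frac{1}{7} \cdot 5}{-12614 + 99 \cdot \frac{1}{6} \cdot \frac{1}{7} \cdot 5} + 6152 = \frac{125 - \frac{5}{42}}{-12614 + 99 \cdot \frac{5}{42}} + 6152 = \frac{125 - \frac{5}{42}}{-12614 + \frac{165}{14}} + 6152 = \frac{1}{- \frac{176431}{14}} \cdot \frac{5245}{42} + 6152 = \left(- \frac{14}{176431}\right) \frac{5245}{42} + 6152 = - \frac{5245}{529293} + 6152 = \frac{3256205291}{529293}$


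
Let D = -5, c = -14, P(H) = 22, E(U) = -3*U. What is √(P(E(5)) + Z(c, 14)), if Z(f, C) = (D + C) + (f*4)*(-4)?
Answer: √255 ≈ 15.969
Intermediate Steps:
Z(f, C) = -5 + C - 16*f (Z(f, C) = (-5 + C) + (f*4)*(-4) = (-5 + C) + (4*f)*(-4) = (-5 + C) - 16*f = -5 + C - 16*f)
√(P(E(5)) + Z(c, 14)) = √(22 + (-5 + 14 - 16*(-14))) = √(22 + (-5 + 14 + 224)) = √(22 + 233) = √255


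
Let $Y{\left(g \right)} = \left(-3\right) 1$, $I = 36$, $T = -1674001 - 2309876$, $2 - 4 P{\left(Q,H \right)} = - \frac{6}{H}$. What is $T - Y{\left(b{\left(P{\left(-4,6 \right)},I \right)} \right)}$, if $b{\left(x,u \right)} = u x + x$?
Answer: $-3983874$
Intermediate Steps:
$P{\left(Q,H \right)} = \frac{1}{2} + \frac{3}{2 H}$ ($P{\left(Q,H \right)} = \frac{1}{2} - \frac{\left(-6\right) \frac{1}{H}}{4} = \frac{1}{2} + \frac{3}{2 H}$)
$T = -3983877$
$b{\left(x,u \right)} = x + u x$
$Y{\left(g \right)} = -3$
$T - Y{\left(b{\left(P{\left(-4,6 \right)},I \right)} \right)} = -3983877 - -3 = -3983877 + 3 = -3983874$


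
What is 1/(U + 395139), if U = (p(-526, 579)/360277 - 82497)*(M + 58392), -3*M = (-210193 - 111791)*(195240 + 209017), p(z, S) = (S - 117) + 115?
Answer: -360277/1289572771876892093793 ≈ -2.7938e-16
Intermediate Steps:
p(z, S) = -2 + S (p(z, S) = (-117 + S) + 115 = -2 + S)
M = 43388095296 (M = -(-210193 - 111791)*(195240 + 209017)/3 = -(-107328)*404257 = -1/3*(-130164285888) = 43388095296)
U = -1289572772019251587296/360277 (U = ((-2 + 579)/360277 - 82497)*(43388095296 + 58392) = (577*(1/360277) - 82497)*43388153688 = (577/360277 - 82497)*43388153688 = -29721771092/360277*43388153688 = -1289572772019251587296/360277 ≈ -3.5794e+15)
1/(U + 395139) = 1/(-1289572772019251587296/360277 + 395139) = 1/(-1289572771876892093793/360277) = -360277/1289572771876892093793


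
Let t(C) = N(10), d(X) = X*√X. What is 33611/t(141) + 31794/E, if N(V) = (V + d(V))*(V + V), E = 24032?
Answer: -46906897/2703600 + 33611*√10/1800 ≈ 41.699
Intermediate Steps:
d(X) = X^(3/2)
N(V) = 2*V*(V + V^(3/2)) (N(V) = (V + V^(3/2))*(V + V) = (V + V^(3/2))*(2*V) = 2*V*(V + V^(3/2)))
t(C) = 200 + 200*√10 (t(C) = 2*10*(10 + 10^(3/2)) = 2*10*(10 + 10*√10) = 200 + 200*√10)
33611/t(141) + 31794/E = 33611/(200 + 200*√10) + 31794/24032 = 33611/(200 + 200*√10) + 31794*(1/24032) = 33611/(200 + 200*√10) + 15897/12016 = 15897/12016 + 33611/(200 + 200*√10)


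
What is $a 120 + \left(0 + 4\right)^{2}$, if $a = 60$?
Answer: $7216$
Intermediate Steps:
$a 120 + \left(0 + 4\right)^{2} = 60 \cdot 120 + \left(0 + 4\right)^{2} = 7200 + 4^{2} = 7200 + 16 = 7216$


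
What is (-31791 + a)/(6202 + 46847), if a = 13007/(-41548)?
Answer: -1320865475/2204079852 ≈ -0.59928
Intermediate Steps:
a = -13007/41548 (a = 13007*(-1/41548) = -13007/41548 ≈ -0.31306)
(-31791 + a)/(6202 + 46847) = (-31791 - 13007/41548)/(6202 + 46847) = -1320865475/41548/53049 = -1320865475/41548*1/53049 = -1320865475/2204079852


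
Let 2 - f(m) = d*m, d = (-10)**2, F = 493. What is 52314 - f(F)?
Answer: 101612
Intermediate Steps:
d = 100
f(m) = 2 - 100*m
52314 - f(F) = 52314 - (2 - 100*493) = 52314 - (2 - 49300) = 52314 - 1*(-49298) = 52314 + 49298 = 101612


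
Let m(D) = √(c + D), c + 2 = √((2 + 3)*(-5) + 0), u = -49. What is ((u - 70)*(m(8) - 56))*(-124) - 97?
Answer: -826433 + 14756*√(6 + 5*I) ≈ -7.8766e+5 + 14039.0*I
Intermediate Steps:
c = -2 + 5*I (c = -2 + √((2 + 3)*(-5) + 0) = -2 + √(5*(-5) + 0) = -2 + √(-25 + 0) = -2 + √(-25) = -2 + 5*I ≈ -2.0 + 5.0*I)
m(D) = √(-2 + D + 5*I) (m(D) = √((-2 + 5*I) + D) = √(-2 + D + 5*I))
((u - 70)*(m(8) - 56))*(-124) - 97 = ((-49 - 70)*(√(-2 + 8 + 5*I) - 56))*(-124) - 97 = -119*(√(6 + 5*I) - 56)*(-124) - 97 = -119*(-56 + √(6 + 5*I))*(-124) - 97 = (6664 - 119*√(6 + 5*I))*(-124) - 97 = (-826336 + 14756*√(6 + 5*I)) - 97 = -826433 + 14756*√(6 + 5*I)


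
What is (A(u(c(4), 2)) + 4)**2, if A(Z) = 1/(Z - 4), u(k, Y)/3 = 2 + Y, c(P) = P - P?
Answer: 1089/64 ≈ 17.016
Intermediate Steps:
c(P) = 0
u(k, Y) = 6 + 3*Y (u(k, Y) = 3*(2 + Y) = 6 + 3*Y)
A(Z) = 1/(-4 + Z)
(A(u(c(4), 2)) + 4)**2 = (1/(-4 + (6 + 3*2)) + 4)**2 = (1/(-4 + (6 + 6)) + 4)**2 = (1/(-4 + 12) + 4)**2 = (1/8 + 4)**2 = (33/8)**2 = 1089/64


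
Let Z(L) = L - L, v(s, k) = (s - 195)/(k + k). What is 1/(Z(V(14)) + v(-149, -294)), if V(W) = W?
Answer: 147/86 ≈ 1.7093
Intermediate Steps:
v(s, k) = (-195 + s)/(2*k) (v(s, k) = (-195 + s)/((2*k)) = (-195 + s)*(1/(2*k)) = (-195 + s)/(2*k))
Z(L) = 0
1/(Z(V(14)) + v(-149, -294)) = 1/(0 + (1/2)*(-195 - 149)/(-294)) = 1/(0 + (1/2)*(-1/294)*(-344)) = 1/(0 + 86/147) = 1/(86/147) = 147/86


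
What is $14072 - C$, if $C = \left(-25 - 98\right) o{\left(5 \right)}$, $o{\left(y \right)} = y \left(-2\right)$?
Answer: $12842$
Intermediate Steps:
$o{\left(y \right)} = - 2 y$
$C = 1230$ ($C = \left(-25 - 98\right) \left(\left(-2\right) 5\right) = \left(-123\right) \left(-10\right) = 1230$)
$14072 - C = 14072 - 1230 = 12842$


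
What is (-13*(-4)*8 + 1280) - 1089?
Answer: 607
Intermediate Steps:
(-13*(-4)*8 + 1280) - 1089 = (52*8 + 1280) - 1089 = (416 + 1280) - 1089 = 1696 - 1089 = 607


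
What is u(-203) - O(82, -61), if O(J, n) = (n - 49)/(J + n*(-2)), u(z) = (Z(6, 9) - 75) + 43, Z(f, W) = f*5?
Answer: -149/102 ≈ -1.4608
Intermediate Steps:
Z(f, W) = 5*f
u(z) = -2 (u(z) = (5*6 - 75) + 43 = (30 - 75) + 43 = -45 + 43 = -2)
O(J, n) = (-49 + n)/(J - 2*n)
u(-203) - O(82, -61) = -2 - (-49 - 61)/(82 - 2*(-61)) = -2 - (-110)/(82 + 122) = -2 - (-110)/204 = -2 - 1*(-55/102) = -2 + 55/102 = -149/102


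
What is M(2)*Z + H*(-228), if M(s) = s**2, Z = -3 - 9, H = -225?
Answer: 51252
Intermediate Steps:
Z = -12
M(2)*Z + H*(-228) = 2**2*(-12) - 225*(-228) = 4*(-12) + 51300 = -48 + 51300 = 51252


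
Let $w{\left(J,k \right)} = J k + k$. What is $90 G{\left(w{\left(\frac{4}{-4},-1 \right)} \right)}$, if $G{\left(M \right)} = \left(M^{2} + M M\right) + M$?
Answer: $0$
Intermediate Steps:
$w{\left(J,k \right)} = k + J k$
$G{\left(M \right)} = M + 2 M^{2}$ ($G{\left(M \right)} = \left(M^{2} + M^{2}\right) + M = 2 M^{2} + M = M + 2 M^{2}$)
$90 G{\left(w{\left(\frac{4}{-4},-1 \right)} \right)} = 90 - (1 + \frac{4}{-4}) \left(1 + 2 \left(- (1 + \frac{4}{-4})\right)\right) = 90 - (1 + 4 \left(- \frac{1}{4}\right)) \left(1 + 2 \left(- (1 + 4 \left(- \frac{1}{4}\right))\right)\right) = 90 - (1 - 1) \left(1 + 2 \left(- (1 - 1)\right)\right) = 90 \left(-1\right) 0 \left(1 + 2 \left(\left(-1\right) 0\right)\right) = 90 \cdot 0 \left(1 + 2 \cdot 0\right) = 90 \cdot 0 \left(1 + 0\right) = 90 \cdot 0 \cdot 1 = 90 \cdot 0 = 0$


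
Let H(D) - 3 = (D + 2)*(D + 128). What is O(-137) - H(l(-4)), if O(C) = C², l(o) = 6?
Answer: 17694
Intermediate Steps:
H(D) = 3 + (2 + D)*(128 + D) (H(D) = 3 + (D + 2)*(D + 128) = 3 + (2 + D)*(128 + D))
O(-137) - H(l(-4)) = (-137)² - (259 + 6² + 130*6) = 18769 - (259 + 36 + 780) = 18769 - 1*1075 = 18769 - 1075 = 17694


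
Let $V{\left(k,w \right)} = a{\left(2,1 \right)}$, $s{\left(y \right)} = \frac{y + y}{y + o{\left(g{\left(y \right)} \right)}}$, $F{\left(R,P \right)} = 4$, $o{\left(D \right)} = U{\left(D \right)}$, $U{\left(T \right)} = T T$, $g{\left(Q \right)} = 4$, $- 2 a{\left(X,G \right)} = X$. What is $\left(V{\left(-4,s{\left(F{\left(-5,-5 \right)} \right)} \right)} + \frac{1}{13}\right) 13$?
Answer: $-12$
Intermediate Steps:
$a{\left(X,G \right)} = - \frac{X}{2}$
$U{\left(T \right)} = T^{2}$
$o{\left(D \right)} = D^{2}$
$s{\left(y \right)} = \frac{2 y}{16 + y}$ ($s{\left(y \right)} = \frac{y + y}{y + 4^{2}} = \frac{2 y}{y + 16} = \frac{2 y}{16 + y}$)
$V{\left(k,w \right)} = -1$ ($V{\left(k,w \right)} = \left(- \frac{1}{2}\right) 2 = -1$)
$\left(V{\left(-4,s{\left(F{\left(-5,-5 \right)} \right)} \right)} + \frac{1}{13}\right) 13 = \left(-1 + \frac{1}{13}\right) 13 = \left(- \frac{12}{13}\right) 13 = -12$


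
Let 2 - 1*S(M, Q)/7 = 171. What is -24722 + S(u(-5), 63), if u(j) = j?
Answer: -25905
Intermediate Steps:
S(M, Q) = -1183 (S(M, Q) = 14 - 7*171 = 14 - 1197 = -1183)
-24722 + S(u(-5), 63) = -24722 - 1183 = -25905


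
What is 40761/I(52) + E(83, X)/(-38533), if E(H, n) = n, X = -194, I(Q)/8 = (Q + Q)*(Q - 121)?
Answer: -519835487/737367488 ≈ -0.70499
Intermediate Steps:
I(Q) = 16*Q*(-121 + Q) (I(Q) = 8*((Q + Q)*(Q - 121)) = 8*((2*Q)*(-121 + Q)) = 8*(2*Q*(-121 + Q)) = 16*Q*(-121 + Q))
40761/I(52) + E(83, X)/(-38533) = 40761/((16*52*(-121 + 52))) - 194/(-38533) = 40761/((16*52*(-69))) - 194*(-1/38533) = 40761/(-57408) + 194/38533 = 40761*(-1/57408) + 194/38533 = -13587/19136 + 194/38533 = -519835487/737367488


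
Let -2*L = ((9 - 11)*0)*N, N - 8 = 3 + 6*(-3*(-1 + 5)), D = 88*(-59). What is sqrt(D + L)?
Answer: 2*I*sqrt(1298) ≈ 72.056*I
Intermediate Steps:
D = -5192
N = -61 (N = 8 + (3 + 6*(-3*(-1 + 5))) = 8 + (3 + 6*(-3*4)) = 8 + (3 + 6*(-12)) = 8 + (3 - 72) = 8 - 69 = -61)
L = 0 (L = -(9 - 11)*0*(-61)/2 = -(-2*0)*(-61)/2 = -0*(-61) = -1/2*0 = 0)
sqrt(D + L) = sqrt(-5192 + 0) = sqrt(-5192) = 2*I*sqrt(1298)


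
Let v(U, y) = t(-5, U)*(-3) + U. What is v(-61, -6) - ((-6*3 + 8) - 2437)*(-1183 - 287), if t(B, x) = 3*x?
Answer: -3596602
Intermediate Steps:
v(U, y) = -8*U (v(U, y) = (3*U)*(-3) + U = -9*U + U = -8*U)
v(-61, -6) - ((-6*3 + 8) - 2437)*(-1183 - 287) = -8*(-61) - ((-6*3 + 8) - 2437)*(-1183 - 287) = 488 - ((-18 + 8) - 2437)*(-1470) = 488 - (-10 - 2437)*(-1470) = 488 - (-2447)*(-1470) = 488 - 1*3597090 = 488 - 3597090 = -3596602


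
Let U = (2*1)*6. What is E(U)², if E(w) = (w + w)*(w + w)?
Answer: 331776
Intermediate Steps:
U = 12 (U = 2*6 = 12)
E(w) = 4*w² (E(w) = (2*w)*(2*w) = 4*w²)
E(U)² = (4*12²)² = (4*144)² = 576² = 331776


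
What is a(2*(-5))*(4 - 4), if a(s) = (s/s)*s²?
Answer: 0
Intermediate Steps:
a(s) = s² (a(s) = 1*s² = s²)
a(2*(-5))*(4 - 4) = (2*(-5))²*(4 - 4) = (-10)²*0 = 100*0 = 0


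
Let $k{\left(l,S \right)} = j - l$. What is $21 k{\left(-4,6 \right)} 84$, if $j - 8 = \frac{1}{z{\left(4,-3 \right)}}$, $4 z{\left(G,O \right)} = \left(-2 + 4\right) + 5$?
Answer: $22176$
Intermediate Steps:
$z{\left(G,O \right)} = \frac{7}{4}$ ($z{\left(G,O \right)} = \frac{\left(-2 + 4\right) + 5}{4} = \frac{2 + 5}{4} = \frac{1}{4} \cdot 7 = \frac{7}{4}$)
$j = \frac{60}{7}$ ($j = 8 + \frac{1}{\frac{7}{4}} = 8 + \frac{4}{7} = \frac{60}{7} \approx 8.5714$)
$k{\left(l,S \right)} = \frac{60}{7} - l$
$21 k{\left(-4,6 \right)} 84 = 21 \left(\frac{60}{7} - -4\right) 84 = 21 \left(\frac{60}{7} + 4\right) 84 = 21 \cdot \frac{88}{7} \cdot 84 = 264 \cdot 84 = 22176$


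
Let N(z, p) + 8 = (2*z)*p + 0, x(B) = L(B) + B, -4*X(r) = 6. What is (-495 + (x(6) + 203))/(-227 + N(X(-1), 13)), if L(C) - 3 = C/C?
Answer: 141/137 ≈ 1.0292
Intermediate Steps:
X(r) = -3/2 (X(r) = -¼*6 = -3/2)
L(C) = 4 (L(C) = 3 + C/C = 3 + 1 = 4)
x(B) = 4 + B
N(z, p) = -8 + 2*p*z (N(z, p) = -8 + ((2*z)*p + 0) = -8 + (2*p*z + 0) = -8 + 2*p*z)
(-495 + (x(6) + 203))/(-227 + N(X(-1), 13)) = (-495 + ((4 + 6) + 203))/(-227 + (-8 + 2*13*(-3/2))) = (-495 + (10 + 203))/(-227 + (-8 - 39)) = (-495 + 213)/(-227 - 47) = -282/(-274) = -282*(-1/274) = 141/137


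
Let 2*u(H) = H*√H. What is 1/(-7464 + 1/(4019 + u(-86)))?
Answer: -121748098981/908727780796369 - 43*I*√86/908727780796369 ≈ -0.00013398 - 4.3882e-13*I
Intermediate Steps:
u(H) = H^(3/2)/2 (u(H) = (H*√H)/2 = H^(3/2)/2)
1/(-7464 + 1/(4019 + u(-86))) = 1/(-7464 + 1/(4019 + (-86)^(3/2)/2)) = 1/(-7464 + 1/(4019 + (-86*I*√86)/2)) = 1/(-7464 + 1/(4019 - 43*I*√86))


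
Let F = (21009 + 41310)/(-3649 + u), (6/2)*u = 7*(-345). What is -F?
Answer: 62319/4454 ≈ 13.992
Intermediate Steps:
u = -805 (u = (7*(-345))/3 = (⅓)*(-2415) = -805)
F = -62319/4454 (F = (21009 + 41310)/(-3649 - 805) = 62319/(-4454) = 62319*(-1/4454) = -62319/4454 ≈ -13.992)
-F = -1*(-62319/4454) = 62319/4454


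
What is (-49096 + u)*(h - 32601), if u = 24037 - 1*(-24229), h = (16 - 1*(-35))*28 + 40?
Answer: 25840390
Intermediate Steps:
h = 1468 (h = (16 + 35)*28 + 40 = 51*28 + 40 = 1428 + 40 = 1468)
u = 48266 (u = 24037 + 24229 = 48266)
(-49096 + u)*(h - 32601) = (-49096 + 48266)*(1468 - 32601) = -830*(-31133) = 25840390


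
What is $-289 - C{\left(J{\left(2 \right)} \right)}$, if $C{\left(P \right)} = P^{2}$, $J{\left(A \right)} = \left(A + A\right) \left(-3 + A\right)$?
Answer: $-305$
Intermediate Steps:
$J{\left(A \right)} = 2 A \left(-3 + A\right)$
$-289 - C{\left(J{\left(2 \right)} \right)} = -289 - \left(2 \cdot 2 \left(-3 + 2\right)\right)^{2} = -289 - \left(2 \cdot 2 \left(-1\right)\right)^{2} = -289 - \left(-4\right)^{2} = -289 - 16 = -305$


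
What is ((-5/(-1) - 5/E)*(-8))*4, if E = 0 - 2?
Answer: -240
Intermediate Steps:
E = -2
((-5/(-1) - 5/E)*(-8))*4 = ((-5/(-1) - 5/(-2))*(-8))*4 = ((-5*(-1) - 5*(-½))*(-8))*4 = ((5 + 5/2)*(-8))*4 = ((15/2)*(-8))*4 = -60*4 = -240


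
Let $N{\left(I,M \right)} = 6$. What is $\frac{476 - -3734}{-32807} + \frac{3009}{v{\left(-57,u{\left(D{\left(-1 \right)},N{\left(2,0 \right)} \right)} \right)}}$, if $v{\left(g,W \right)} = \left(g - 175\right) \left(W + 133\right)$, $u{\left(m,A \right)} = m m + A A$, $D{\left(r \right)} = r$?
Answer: $- \frac{15574039}{76112240} \approx -0.20462$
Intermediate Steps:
$u{\left(m,A \right)} = A^{2} + m^{2}$ ($u{\left(m,A \right)} = m^{2} + A^{2} = A^{2} + m^{2}$)
$v{\left(g,W \right)} = \left(-175 + g\right) \left(133 + W\right)$
$\frac{476 - -3734}{-32807} + \frac{3009}{v{\left(-57,u{\left(D{\left(-1 \right)},N{\left(2,0 \right)} \right)} \right)}} = \frac{476 - -3734}{-32807} + \frac{3009}{-23275 - 175 \left(6^{2} + \left(-1\right)^{2}\right) + 133 \left(-57\right) + \left(6^{2} + \left(-1\right)^{2}\right) \left(-57\right)} = \left(476 + 3734\right) \left(- \frac{1}{32807}\right) + \frac{3009}{-23275 - 175 \left(36 + 1\right) - 7581 + \left(36 + 1\right) \left(-57\right)} = 4210 \left(- \frac{1}{32807}\right) + \frac{3009}{-23275 - 6475 - 7581 + 37 \left(-57\right)} = - \frac{4210}{32807} + \frac{3009}{-23275 - 6475 - 7581 - 2109} = - \frac{4210}{32807} + \frac{3009}{-39440} = - \frac{4210}{32807} + 3009 \left(- \frac{1}{39440}\right) = - \frac{4210}{32807} - \frac{177}{2320} = - \frac{15574039}{76112240}$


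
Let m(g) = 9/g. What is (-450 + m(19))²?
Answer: 72948681/361 ≈ 2.0207e+5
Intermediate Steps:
(-450 + m(19))² = (-450 + 9/19)² = (-8541/19)² = 72948681/361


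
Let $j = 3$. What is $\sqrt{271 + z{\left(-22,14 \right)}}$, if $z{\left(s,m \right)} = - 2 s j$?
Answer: $\sqrt{403} \approx 20.075$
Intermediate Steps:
$z{\left(s,m \right)} = - 6 s$ ($z{\left(s,m \right)} = - 2 s 3 = - 6 s$)
$\sqrt{271 + z{\left(-22,14 \right)}} = \sqrt{271 - -132} = \sqrt{271 + 132} = \sqrt{403}$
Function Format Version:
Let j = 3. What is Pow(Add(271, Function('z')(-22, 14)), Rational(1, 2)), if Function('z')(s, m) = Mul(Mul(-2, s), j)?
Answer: Pow(403, Rational(1, 2)) ≈ 20.075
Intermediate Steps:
Function('z')(s, m) = Mul(-6, s) (Function('z')(s, m) = Mul(Mul(-2, s), 3) = Mul(-6, s))
Pow(Add(271, Function('z')(-22, 14)), Rational(1, 2)) = Pow(Add(271, Mul(-6, -22)), Rational(1, 2)) = Pow(Add(271, 132), Rational(1, 2)) = Pow(403, Rational(1, 2))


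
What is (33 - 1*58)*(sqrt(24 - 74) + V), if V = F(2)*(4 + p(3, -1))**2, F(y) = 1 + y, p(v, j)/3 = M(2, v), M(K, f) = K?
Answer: -7500 - 125*I*sqrt(2) ≈ -7500.0 - 176.78*I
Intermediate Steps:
p(v, j) = 6 (p(v, j) = 3*2 = 6)
V = 300 (V = (1 + 2)*(4 + 6)**2 = 3*10**2 = 3*100 = 300)
(33 - 1*58)*(sqrt(24 - 74) + V) = (33 - 1*58)*(sqrt(24 - 74) + 300) = (33 - 58)*(sqrt(-50) + 300) = -25*(5*I*sqrt(2) + 300) = -25*(300 + 5*I*sqrt(2)) = -7500 - 125*I*sqrt(2)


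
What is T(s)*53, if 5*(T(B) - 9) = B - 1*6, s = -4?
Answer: 371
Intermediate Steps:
T(B) = 39/5 + B/5 (T(B) = 9 + (B - 1*6)/5 = 9 + (B - 6)/5 = 9 + (-6 + B)/5 = 9 + (-6/5 + B/5) = 39/5 + B/5)
T(s)*53 = (39/5 + (1/5)*(-4))*53 = (39/5 - 4/5)*53 = 7*53 = 371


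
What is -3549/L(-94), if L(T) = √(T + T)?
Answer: 3549*I*√47/94 ≈ 258.84*I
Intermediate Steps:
L(T) = √2*√T (L(T) = √(2*T) = √2*√T)
-3549/L(-94) = -3549*(-I*√47/94) = -(-3549)*I*√47/94 = 3549*I*√47/94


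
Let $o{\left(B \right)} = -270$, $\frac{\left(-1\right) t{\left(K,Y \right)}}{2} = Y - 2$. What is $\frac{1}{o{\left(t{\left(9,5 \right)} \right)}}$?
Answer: $- \frac{1}{270} \approx -0.0037037$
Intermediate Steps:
$t{\left(K,Y \right)} = 4 - 2 Y$ ($t{\left(K,Y \right)} = - 2 \left(Y - 2\right) = - 2 \left(-2 + Y\right) = 4 - 2 Y$)
$\frac{1}{o{\left(t{\left(9,5 \right)} \right)}} = \frac{1}{-270} = - \frac{1}{270}$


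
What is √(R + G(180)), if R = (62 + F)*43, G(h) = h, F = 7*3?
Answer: √3749 ≈ 61.229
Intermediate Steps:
F = 21
R = 3569 (R = (62 + 21)*43 = 83*43 = 3569)
√(R + G(180)) = √(3569 + 180) = √3749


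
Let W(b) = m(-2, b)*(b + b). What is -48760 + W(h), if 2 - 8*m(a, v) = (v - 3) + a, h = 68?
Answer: -49797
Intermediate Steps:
m(a, v) = 5/8 - a/8 - v/8 (m(a, v) = ¼ - ((v - 3) + a)/8 = ¼ - ((-3 + v) + a)/8 = ¼ - (-3 + a + v)/8 = ¼ + (3/8 - a/8 - v/8) = 5/8 - a/8 - v/8)
W(b) = 2*b*(7/8 - b/8) (W(b) = (5/8 - ⅛*(-2) - b/8)*(b + b) = (5/8 + ¼ - b/8)*(2*b) = (7/8 - b/8)*(2*b) = 2*b*(7/8 - b/8))
-48760 + W(h) = -48760 + (¼)*68*(7 - 1*68) = -48760 + (¼)*68*(7 - 68) = -48760 + (¼)*68*(-61) = -48760 - 1037 = -49797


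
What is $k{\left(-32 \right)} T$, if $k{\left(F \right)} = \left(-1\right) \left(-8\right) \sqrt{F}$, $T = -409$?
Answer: $- 13088 i \sqrt{2} \approx - 18509.0 i$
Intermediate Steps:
$k{\left(F \right)} = 8 \sqrt{F}$
$k{\left(-32 \right)} T = 8 \sqrt{-32} \left(-409\right) = 8 \cdot 4 i \sqrt{2} \left(-409\right) = 32 i \sqrt{2} \left(-409\right) = - 13088 i \sqrt{2}$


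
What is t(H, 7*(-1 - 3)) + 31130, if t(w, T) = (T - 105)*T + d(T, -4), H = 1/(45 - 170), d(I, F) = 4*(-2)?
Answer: 34846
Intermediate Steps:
d(I, F) = -8
H = -1/125 (H = 1/(-125) = -1/125 ≈ -0.0080000)
t(w, T) = -8 + T*(-105 + T) (t(w, T) = (T - 105)*T - 8 = (-105 + T)*T - 8 = T*(-105 + T) - 8 = -8 + T*(-105 + T))
t(H, 7*(-1 - 3)) + 31130 = (-8 + (7*(-1 - 3))² - 735*(-1 - 3)) + 31130 = (-8 + (7*(-4))² - 735*(-4)) + 31130 = (-8 + (-28)² - 105*(-28)) + 31130 = (-8 + 784 + 2940) + 31130 = 3716 + 31130 = 34846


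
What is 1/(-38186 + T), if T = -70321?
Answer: -1/108507 ≈ -9.2160e-6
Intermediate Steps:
1/(-38186 + T) = 1/(-38186 - 70321) = 1/(-108507) = -1/108507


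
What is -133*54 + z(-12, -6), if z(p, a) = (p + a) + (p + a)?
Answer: -7218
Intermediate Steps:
z(p, a) = 2*a + 2*p (z(p, a) = (a + p) + (a + p) = 2*a + 2*p)
-133*54 + z(-12, -6) = -133*54 + (2*(-6) + 2*(-12)) = -7182 + (-12 - 24) = -7182 - 36 = -7218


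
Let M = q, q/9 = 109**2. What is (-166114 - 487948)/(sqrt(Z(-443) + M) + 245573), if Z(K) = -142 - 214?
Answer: -80309983763/30152995878 + 327031*sqrt(106573)/30152995878 ≈ -2.6599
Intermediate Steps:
Z(K) = -356
q = 106929 (q = 9*109**2 = 9*11881 = 106929)
M = 106929
(-166114 - 487948)/(sqrt(Z(-443) + M) + 245573) = (-166114 - 487948)/(sqrt(-356 + 106929) + 245573) = -654062/(sqrt(106573) + 245573) = -654062/(245573 + sqrt(106573))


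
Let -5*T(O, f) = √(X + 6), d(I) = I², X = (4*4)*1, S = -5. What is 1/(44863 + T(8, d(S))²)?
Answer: 25/1121597 ≈ 2.2290e-5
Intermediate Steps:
X = 16 (X = 16*1 = 16)
T(O, f) = -√22/5 (T(O, f) = -√(16 + 6)/5 = -√22/5)
1/(44863 + T(8, d(S))²) = 1/(44863 + (-√22/5)²) = 1/(44863 + 22/25) = 1/(1121597/25) = 25/1121597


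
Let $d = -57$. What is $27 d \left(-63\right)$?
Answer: $96957$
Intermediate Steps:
$27 d \left(-63\right) = 27 \left(-57\right) \left(-63\right) = \left(-1539\right) \left(-63\right) = 96957$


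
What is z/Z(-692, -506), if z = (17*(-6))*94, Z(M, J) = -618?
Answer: 1598/103 ≈ 15.515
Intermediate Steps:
z = -9588 (z = -102*94 = -9588)
z/Z(-692, -506) = -9588/(-618) = -9588*(-1/618) = 1598/103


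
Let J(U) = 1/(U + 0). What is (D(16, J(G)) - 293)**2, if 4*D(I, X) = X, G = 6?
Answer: 49434961/576 ≈ 85825.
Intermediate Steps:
J(U) = 1/U
D(I, X) = X/4
(D(16, J(G)) - 293)**2 = ((1/4)/6 - 293)**2 = ((1/4)*(1/6) - 293)**2 = (1/24 - 293)**2 = (-7031/24)**2 = 49434961/576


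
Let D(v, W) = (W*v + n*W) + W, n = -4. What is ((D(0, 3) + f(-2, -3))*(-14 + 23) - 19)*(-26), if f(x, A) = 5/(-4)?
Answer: 5785/2 ≈ 2892.5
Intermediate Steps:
f(x, A) = -5/4 (f(x, A) = 5*(-¼) = -5/4)
D(v, W) = -3*W + W*v (D(v, W) = (W*v - 4*W) + W = (-4*W + W*v) + W = -3*W + W*v)
((D(0, 3) + f(-2, -3))*(-14 + 23) - 19)*(-26) = ((3*(-3 + 0) - 5/4)*(-14 + 23) - 19)*(-26) = ((3*(-3) - 5/4)*9 - 19)*(-26) = ((-9 - 5/4)*9 - 19)*(-26) = (-41/4*9 - 19)*(-26) = (-369/4 - 19)*(-26) = -445/4*(-26) = 5785/2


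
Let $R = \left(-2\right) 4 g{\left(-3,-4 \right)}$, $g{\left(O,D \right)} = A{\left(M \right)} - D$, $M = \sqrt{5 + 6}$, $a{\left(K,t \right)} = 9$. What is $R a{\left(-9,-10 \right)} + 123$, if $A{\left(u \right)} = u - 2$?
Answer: $-21 - 72 \sqrt{11} \approx -259.8$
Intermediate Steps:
$M = \sqrt{11} \approx 3.3166$
$A{\left(u \right)} = -2 + u$ ($A{\left(u \right)} = u - 2 = -2 + u$)
$g{\left(O,D \right)} = -2 + \sqrt{11} - D$ ($g{\left(O,D \right)} = \left(-2 + \sqrt{11}\right) - D = -2 + \sqrt{11} - D$)
$R = -16 - 8 \sqrt{11}$ ($R = \left(-2\right) 4 \left(-2 + \sqrt{11} - -4\right) = - 8 \left(-2 + \sqrt{11} + 4\right) = - 8 \left(2 + \sqrt{11}\right) = -16 - 8 \sqrt{11} \approx -42.533$)
$R a{\left(-9,-10 \right)} + 123 = \left(-16 - 8 \sqrt{11}\right) 9 + 123 = \left(-144 - 72 \sqrt{11}\right) + 123 = -21 - 72 \sqrt{11}$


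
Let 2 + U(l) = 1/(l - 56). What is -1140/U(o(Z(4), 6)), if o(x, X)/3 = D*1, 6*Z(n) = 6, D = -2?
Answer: 14136/25 ≈ 565.44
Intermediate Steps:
Z(n) = 1 (Z(n) = (⅙)*6 = 1)
o(x, X) = -6 (o(x, X) = 3*(-2*1) = 3*(-2) = -6)
U(l) = -2 + 1/(-56 + l) (U(l) = -2 + 1/(l - 56) = -2 + 1/(-56 + l))
-1140/U(o(Z(4), 6)) = -1140*(-56 - 6)/(113 - 2*(-6)) = -1140*(-62/(113 + 12)) = -1140/((-1/62*125)) = -1140/(-125/62) = -1140*(-62/125) = 14136/25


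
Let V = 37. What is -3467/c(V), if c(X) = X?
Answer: -3467/37 ≈ -93.703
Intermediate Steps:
-3467/c(V) = -3467/37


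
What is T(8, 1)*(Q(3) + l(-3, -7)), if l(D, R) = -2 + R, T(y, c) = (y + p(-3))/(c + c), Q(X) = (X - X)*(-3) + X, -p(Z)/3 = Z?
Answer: -51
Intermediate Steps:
p(Z) = -3*Z
Q(X) = X (Q(X) = 0*(-3) + X = 0 + X = X)
T(y, c) = (9 + y)/(2*c) (T(y, c) = (y - 3*(-3))/(c + c) = (y + 9)/((2*c)) = (9 + y)*(1/(2*c)) = (9 + y)/(2*c))
T(8, 1)*(Q(3) + l(-3, -7)) = ((½)*(9 + 8)/1)*(3 + (-2 - 7)) = ((½)*1*17)*(3 - 9) = (17/2)*(-6) = -51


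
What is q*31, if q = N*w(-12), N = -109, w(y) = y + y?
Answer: 81096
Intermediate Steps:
w(y) = 2*y
q = 2616 (q = -218*(-12) = -109*(-24) = 2616)
q*31 = 2616*31 = 81096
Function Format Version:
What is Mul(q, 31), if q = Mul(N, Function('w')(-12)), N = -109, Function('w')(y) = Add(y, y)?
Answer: 81096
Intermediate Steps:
Function('w')(y) = Mul(2, y)
q = 2616 (q = Mul(-109, Mul(2, -12)) = Mul(-109, -24) = 2616)
Mul(q, 31) = Mul(2616, 31) = 81096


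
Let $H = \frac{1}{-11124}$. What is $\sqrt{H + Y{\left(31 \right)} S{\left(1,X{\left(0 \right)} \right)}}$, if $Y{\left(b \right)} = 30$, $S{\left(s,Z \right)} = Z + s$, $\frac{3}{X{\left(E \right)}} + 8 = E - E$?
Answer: $\frac{\sqrt{64449366}}{1854} \approx 4.3301$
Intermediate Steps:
$X{\left(E \right)} = - \frac{3}{8}$ ($X{\left(E \right)} = \frac{3}{-8 + \left(E - E\right)} = \frac{3}{-8 + 0} = \frac{3}{-8} = 3 \left(- \frac{1}{8}\right) = - \frac{3}{8}$)
$H = - \frac{1}{11124} \approx -8.9896 \cdot 10^{-5}$
$\sqrt{H + Y{\left(31 \right)} S{\left(1,X{\left(0 \right)} \right)}} = \sqrt{- \frac{1}{11124} + 30 \left(- \frac{3}{8} + 1\right)} = \sqrt{- \frac{1}{11124} + 30 \cdot \frac{5}{8}} = \sqrt{- \frac{1}{11124} + \frac{75}{4}} = \sqrt{\frac{104287}{5562}} = \frac{\sqrt{64449366}}{1854}$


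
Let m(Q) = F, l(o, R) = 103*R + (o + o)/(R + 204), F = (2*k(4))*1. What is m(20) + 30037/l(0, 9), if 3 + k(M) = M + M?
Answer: 39307/927 ≈ 42.402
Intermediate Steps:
k(M) = -3 + 2*M (k(M) = -3 + (M + M) = -3 + 2*M)
F = 10 (F = (2*(-3 + 2*4))*1 = (2*(-3 + 8))*1 = (2*5)*1 = 10*1 = 10)
l(o, R) = 103*R + 2*o/(204 + R) (l(o, R) = 103*R + (2*o)/(204 + R) = 103*R + 2*o/(204 + R))
m(Q) = 10
m(20) + 30037/l(0, 9) = 10 + 30037/(((2*0 + 103*9² + 21012*9)/(204 + 9))) = 10 + 30037/(((0 + 103*81 + 189108)/213)) = 10 + 30037/(((0 + 8343 + 189108)/213)) = 10 + 30037/(((1/213)*197451)) = 10 + 30037/927 = 39307/927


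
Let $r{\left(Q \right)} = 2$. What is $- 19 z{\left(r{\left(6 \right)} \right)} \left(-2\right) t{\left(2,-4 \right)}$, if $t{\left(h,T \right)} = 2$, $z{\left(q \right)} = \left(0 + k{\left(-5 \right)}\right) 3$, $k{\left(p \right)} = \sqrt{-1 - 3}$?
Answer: $456 i \approx 456.0 i$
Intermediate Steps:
$k{\left(p \right)} = 2 i$ ($k{\left(p \right)} = \sqrt{-4} = 2 i$)
$z{\left(q \right)} = 6 i$ ($z{\left(q \right)} = \left(0 + 2 i\right) 3 = 2 i 3 = 6 i$)
$- 19 z{\left(r{\left(6 \right)} \right)} \left(-2\right) t{\left(2,-4 \right)} = - 19 \cdot 6 i \left(-2\right) 2 = - 19 \left(- 12 i\right) 2 = 228 i 2 = 456 i$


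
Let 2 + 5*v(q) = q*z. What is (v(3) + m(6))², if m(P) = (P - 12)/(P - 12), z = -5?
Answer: 144/25 ≈ 5.7600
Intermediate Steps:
v(q) = -⅖ - q (v(q) = -⅖ + (q*(-5))/5 = -⅖ + (-5*q)/5 = -⅖ - q)
m(P) = 1 (m(P) = (-12 + P)/(-12 + P) = 1)
(v(3) + m(6))² = ((-⅖ - 1*3) + 1)² = ((-⅖ - 3) + 1)² = (-17/5 + 1)² = (-12/5)² = 144/25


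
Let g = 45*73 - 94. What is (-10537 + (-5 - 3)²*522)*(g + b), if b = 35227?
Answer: 878658078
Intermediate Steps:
g = 3191 (g = 3285 - 94 = 3191)
(-10537 + (-5 - 3)²*522)*(g + b) = (-10537 + (-5 - 3)²*522)*(3191 + 35227) = (-10537 + (-8)²*522)*38418 = (-10537 + 64*522)*38418 = (-10537 + 33408)*38418 = 22871*38418 = 878658078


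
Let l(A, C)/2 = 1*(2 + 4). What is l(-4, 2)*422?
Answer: 5064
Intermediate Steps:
l(A, C) = 12 (l(A, C) = 2*(1*(2 + 4)) = 2*(1*6) = 2*6 = 12)
l(-4, 2)*422 = 12*422 = 5064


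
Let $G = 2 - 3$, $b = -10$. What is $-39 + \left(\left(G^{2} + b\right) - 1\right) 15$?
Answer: $-189$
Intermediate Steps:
$G = -1$
$-39 + \left(\left(G^{2} + b\right) - 1\right) 15 = -39 + \left(\left(\left(-1\right)^{2} - 10\right) - 1\right) 15 = -39 + \left(\left(1 - 10\right) - 1\right) 15 = -39 + \left(-9 - 1\right) 15 = -39 - 150 = -189$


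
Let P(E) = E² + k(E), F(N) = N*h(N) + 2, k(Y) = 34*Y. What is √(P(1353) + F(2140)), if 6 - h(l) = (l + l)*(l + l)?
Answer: I*√39199486547 ≈ 1.9799e+5*I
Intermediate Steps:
h(l) = 6 - 4*l² (h(l) = 6 - (l + l)*(l + l) = 6 - 2*l*2*l = 6 - 4*l²)
F(N) = 2 + N*(6 - 4*N²) (F(N) = N*(6 - 4*N²) + 2 = 2 + N*(6 - 4*N²))
P(E) = E² + 34*E
√(P(1353) + F(2140)) = √(1353*(34 + 1353) + (2 - 4*2140³ + 6*2140)) = √(1353*1387 + (2 - 4*9800344000 + 12840)) = √(1876611 + (2 - 39201376000 + 12840)) = √(1876611 - 39201363158) = √(-39199486547) = I*√39199486547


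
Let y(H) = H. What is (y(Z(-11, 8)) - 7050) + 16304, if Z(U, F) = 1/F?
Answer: 74033/8 ≈ 9254.1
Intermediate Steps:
(y(Z(-11, 8)) - 7050) + 16304 = (1/8 - 7050) + 16304 = (⅛ - 7050) + 16304 = -56399/8 + 16304 = 74033/8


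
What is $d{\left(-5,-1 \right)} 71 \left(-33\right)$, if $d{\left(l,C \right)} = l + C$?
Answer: $14058$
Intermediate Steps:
$d{\left(l,C \right)} = C + l$
$d{\left(-5,-1 \right)} 71 \left(-33\right) = \left(-1 - 5\right) 71 \left(-33\right) = \left(-6\right) 71 \left(-33\right) = \left(-426\right) \left(-33\right) = 14058$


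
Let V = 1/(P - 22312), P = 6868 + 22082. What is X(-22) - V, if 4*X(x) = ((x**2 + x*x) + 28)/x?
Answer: -413221/36509 ≈ -11.318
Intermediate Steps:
P = 28950
X(x) = (28 + 2*x**2)/(4*x) (X(x) = (((x**2 + x*x) + 28)/x)/4 = (((x**2 + x**2) + 28)/x)/4 = ((2*x**2 + 28)/x)/4 = ((28 + 2*x**2)/x)/4 = (28 + 2*x**2)/(4*x))
V = 1/6638 (V = 1/(28950 - 22312) = 1/6638 ≈ 0.00015065)
X(-22) - V = ((1/2)*(-22) + 7/(-22)) - 1*1/6638 = (-11 + 7*(-1/22)) - 1/6638 = (-11 - 7/22) - 1/6638 = -249/22 - 1/6638 = -413221/36509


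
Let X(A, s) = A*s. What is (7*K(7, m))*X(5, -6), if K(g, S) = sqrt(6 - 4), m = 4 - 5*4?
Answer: -210*sqrt(2) ≈ -296.98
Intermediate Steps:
m = -16 (m = 4 - 20 = -16)
K(g, S) = sqrt(2)
(7*K(7, m))*X(5, -6) = (7*sqrt(2))*(5*(-6)) = (7*sqrt(2))*(-30) = -210*sqrt(2)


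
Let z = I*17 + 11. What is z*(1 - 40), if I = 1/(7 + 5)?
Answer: -1937/4 ≈ -484.25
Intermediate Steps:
I = 1/12 ≈ 0.083333
z = 149/12 (z = (1/12)*17 + 11 = 17/12 + 11 = 149/12 ≈ 12.417)
z*(1 - 40) = 149*(1 - 40)/12 = (149/12)*(-39) = -1937/4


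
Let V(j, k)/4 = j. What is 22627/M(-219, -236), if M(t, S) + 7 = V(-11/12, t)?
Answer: -67881/32 ≈ -2121.3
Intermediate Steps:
V(j, k) = 4*j
M(t, S) = -32/3 (M(t, S) = -7 + 4*(-11/12) = -7 - 11/3 = -32/3)
22627/M(-219, -236) = 22627/(-32/3) = 22627*(-3/32) = -67881/32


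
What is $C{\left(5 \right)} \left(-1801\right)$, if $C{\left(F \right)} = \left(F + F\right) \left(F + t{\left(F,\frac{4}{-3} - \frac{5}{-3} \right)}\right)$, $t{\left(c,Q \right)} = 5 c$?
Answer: $-540300$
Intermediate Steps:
$C{\left(F \right)} = 12 F^{2}$ ($C{\left(F \right)} = \left(F + F\right) \left(F + 5 F\right) = 2 F 6 F = 12 F^{2}$)
$C{\left(5 \right)} \left(-1801\right) = 12 \cdot 5^{2} \left(-1801\right) = 12 \cdot 25 \left(-1801\right) = 300 \left(-1801\right) = -540300$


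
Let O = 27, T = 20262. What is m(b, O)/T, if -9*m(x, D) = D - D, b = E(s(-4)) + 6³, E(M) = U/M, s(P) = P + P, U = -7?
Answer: 0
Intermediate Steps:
s(P) = 2*P
E(M) = -7/M
b = 1735/8 (b = -7/(2*(-4)) + 6³ = -7/(-8) + 216 = -7*(-⅛) + 216 = 7/8 + 216 = 1735/8 ≈ 216.88)
m(x, D) = 0 (m(x, D) = -(D - D)/9 = -⅑*0 = 0)
m(b, O)/T = 0/20262 = 0*(1/20262) = 0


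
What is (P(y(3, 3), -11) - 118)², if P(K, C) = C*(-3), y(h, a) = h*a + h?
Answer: 7225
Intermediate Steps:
y(h, a) = h + a*h (y(h, a) = a*h + h = h + a*h)
P(K, C) = -3*C
(P(y(3, 3), -11) - 118)² = (-3*(-11) - 118)² = (33 - 118)² = (-85)² = 7225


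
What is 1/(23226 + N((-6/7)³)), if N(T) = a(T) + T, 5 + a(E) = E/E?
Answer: 343/7964930 ≈ 4.3064e-5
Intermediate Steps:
a(E) = -4 (a(E) = -5 + E/E = -5 + 1 = -4)
N(T) = -4 + T
1/(23226 + N((-6/7)³)) = 1/(23226 + (-4 + (-6/7)³)) = 1/(23226 + (-4 - 216/343)) = 1/(23226 - 1588/343) = 1/(7964930/343) = 343/7964930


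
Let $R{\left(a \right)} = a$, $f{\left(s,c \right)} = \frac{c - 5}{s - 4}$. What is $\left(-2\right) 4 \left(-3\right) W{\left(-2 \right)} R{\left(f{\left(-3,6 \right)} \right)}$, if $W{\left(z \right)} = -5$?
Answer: $\frac{120}{7} \approx 17.143$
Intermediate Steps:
$f{\left(s,c \right)} = \frac{-5 + c}{-4 + s}$
$\left(-2\right) 4 \left(-3\right) W{\left(-2 \right)} R{\left(f{\left(-3,6 \right)} \right)} = \left(-2\right) 4 \left(-3\right) \left(-5\right) \frac{-5 + 6}{-4 - 3} = \left(-8\right) \left(-3\right) \left(-5\right) \frac{1}{-7} \cdot 1 = 24 \left(-5\right) \left(\left(- \frac{1}{7}\right) 1\right) = \left(-120\right) \left(- \frac{1}{7}\right) = \frac{120}{7}$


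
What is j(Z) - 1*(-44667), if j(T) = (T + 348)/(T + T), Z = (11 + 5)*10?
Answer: 3573487/80 ≈ 44669.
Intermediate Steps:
Z = 160 (Z = 16*10 = 160)
j(T) = (348 + T)/(2*T) (j(T) = (348 + T)/((2*T)) = (348 + T)*(1/(2*T)) = (348 + T)/(2*T))
j(Z) - 1*(-44667) = (½)*(348 + 160)/160 - 1*(-44667) = (½)*(1/160)*508 + 44667 = 127/80 + 44667 = 3573487/80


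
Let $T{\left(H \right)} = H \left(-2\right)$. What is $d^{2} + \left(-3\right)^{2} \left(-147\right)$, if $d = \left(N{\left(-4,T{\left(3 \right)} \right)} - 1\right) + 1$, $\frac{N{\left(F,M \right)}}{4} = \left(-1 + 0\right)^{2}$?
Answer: $-1307$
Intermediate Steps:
$T{\left(H \right)} = - 2 H$
$N{\left(F,M \right)} = 4$ ($N{\left(F,M \right)} = 4 \left(-1 + 0\right)^{2} = 4 \left(-1\right)^{2} = 4 \cdot 1 = 4$)
$d = 4$ ($d = \left(4 - 1\right) + 1 = 3 + 1 = 4$)
$d^{2} + \left(-3\right)^{2} \left(-147\right) = 4^{2} + \left(-3\right)^{2} \left(-147\right) = 16 + 9 \left(-147\right) = 16 - 1323 = -1307$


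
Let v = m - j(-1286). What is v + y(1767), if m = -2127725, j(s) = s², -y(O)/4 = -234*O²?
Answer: 2918680983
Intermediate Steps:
y(O) = 936*O² (y(O) = -(-936)*O² = 936*O²)
v = -3781521 (v = -2127725 - 1*(-1286)² = -2127725 - 1*1653796 = -2127725 - 1653796 = -3781521)
v + y(1767) = -3781521 + 936*1767² = -3781521 + 936*3122289 = -3781521 + 2922462504 = 2918680983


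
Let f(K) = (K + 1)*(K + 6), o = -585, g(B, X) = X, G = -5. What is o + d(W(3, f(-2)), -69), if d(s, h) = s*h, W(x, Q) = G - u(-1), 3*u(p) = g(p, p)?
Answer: -263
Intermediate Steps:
u(p) = p/3
f(K) = (1 + K)*(6 + K)
W(x, Q) = -14/3 (W(x, Q) = -5 - (-1)/3 = -5 - 1*(-1/3) = -5 + 1/3 = -14/3)
d(s, h) = h*s
o + d(W(3, f(-2)), -69) = -585 - 69*(-14/3) = -585 + 322 = -263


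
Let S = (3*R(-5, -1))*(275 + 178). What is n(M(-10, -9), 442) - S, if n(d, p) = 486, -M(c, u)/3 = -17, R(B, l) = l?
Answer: 1845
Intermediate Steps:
M(c, u) = 51 (M(c, u) = -3*(-17) = 51)
S = -1359 (S = (3*(-1))*(275 + 178) = -3*453 = -1359)
n(M(-10, -9), 442) - S = 486 - 1*(-1359) = 486 + 1359 = 1845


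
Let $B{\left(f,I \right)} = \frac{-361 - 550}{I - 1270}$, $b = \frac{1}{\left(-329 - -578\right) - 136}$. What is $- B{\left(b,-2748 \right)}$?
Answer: $- \frac{911}{4018} \approx -0.22673$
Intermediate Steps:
$b = \frac{1}{113}$ ($b = \frac{1}{\left(-329 + 578\right) - 136} = \frac{1}{249 - 136} = \frac{1}{113} \approx 0.0088496$)
$B{\left(f,I \right)} = - \frac{911}{-1270 + I}$
$- B{\left(b,-2748 \right)} = - \frac{-911}{-1270 - 2748} = - \frac{-911}{-4018} = - \frac{\left(-911\right) \left(-1\right)}{4018} = \left(-1\right) \frac{911}{4018} = - \frac{911}{4018}$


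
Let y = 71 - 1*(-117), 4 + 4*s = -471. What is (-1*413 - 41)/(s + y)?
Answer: -1816/277 ≈ -6.5560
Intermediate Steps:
s = -475/4 (s = -1 + (1/4)*(-471) = -1 - 471/4 = -475/4 ≈ -118.75)
y = 188 (y = 71 + 117 = 188)
(-1*413 - 41)/(s + y) = (-1*413 - 41)/(-475/4 + 188) = (-413 - 41)/(277/4) = -454*4/277 = -1816/277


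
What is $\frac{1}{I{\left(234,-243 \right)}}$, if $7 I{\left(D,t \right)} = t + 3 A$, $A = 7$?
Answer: $- \frac{7}{222} \approx -0.031532$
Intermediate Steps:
$I{\left(D,t \right)} = 3 + \frac{t}{7}$ ($I{\left(D,t \right)} = \frac{t + 3 \cdot 7}{7} = \frac{t + 21}{7} = \frac{21 + t}{7} = 3 + \frac{t}{7}$)
$\frac{1}{I{\left(234,-243 \right)}} = \frac{1}{3 + \frac{1}{7} \left(-243\right)} = \frac{1}{3 - \frac{243}{7}} = \frac{1}{- \frac{222}{7}} = - \frac{7}{222}$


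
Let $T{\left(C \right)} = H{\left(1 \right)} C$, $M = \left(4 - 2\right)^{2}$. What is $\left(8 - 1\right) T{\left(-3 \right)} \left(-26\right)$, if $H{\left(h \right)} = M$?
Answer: $2184$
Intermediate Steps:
$M = 4$ ($M = 2^{2} = 4$)
$H{\left(h \right)} = 4$
$T{\left(C \right)} = 4 C$
$\left(8 - 1\right) T{\left(-3 \right)} \left(-26\right) = \left(8 - 1\right) 4 \left(-3\right) \left(-26\right) = \left(8 - 1\right) \left(-12\right) \left(-26\right) = 7 \left(-12\right) \left(-26\right) = \left(-84\right) \left(-26\right) = 2184$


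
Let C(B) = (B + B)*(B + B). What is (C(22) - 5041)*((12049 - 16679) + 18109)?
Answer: -41852295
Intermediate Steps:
C(B) = 4*B² (C(B) = (2*B)*(2*B) = 4*B²)
(C(22) - 5041)*((12049 - 16679) + 18109) = (4*22² - 5041)*((12049 - 16679) + 18109) = (4*484 - 5041)*(-4630 + 18109) = (1936 - 5041)*13479 = -3105*13479 = -41852295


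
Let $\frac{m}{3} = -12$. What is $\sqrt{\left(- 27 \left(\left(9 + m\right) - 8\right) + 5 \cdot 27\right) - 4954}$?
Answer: $i \sqrt{3874} \approx 62.241 i$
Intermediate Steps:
$m = -36$ ($m = 3 \left(-12\right) = -36$)
$\sqrt{\left(- 27 \left(\left(9 + m\right) - 8\right) + 5 \cdot 27\right) - 4954} = \sqrt{\left(- 27 \left(\left(9 - 36\right) - 8\right) + 5 \cdot 27\right) - 4954} = \sqrt{\left(- 27 \left(-27 - 8\right) + 135\right) - 4954} = \sqrt{\left(\left(-27\right) \left(-35\right) + 135\right) - 4954} = \sqrt{\left(945 + 135\right) - 4954} = \sqrt{1080 - 4954} = \sqrt{-3874} = i \sqrt{3874}$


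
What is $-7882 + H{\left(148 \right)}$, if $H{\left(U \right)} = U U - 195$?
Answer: $13827$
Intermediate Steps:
$H{\left(U \right)} = -195 + U^{2}$ ($H{\left(U \right)} = U^{2} - 195 = -195 + U^{2}$)
$-7882 + H{\left(148 \right)} = -7882 - \left(195 - 148^{2}\right) = -7882 + \left(-195 + 21904\right) = -7882 + 21709 = 13827$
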